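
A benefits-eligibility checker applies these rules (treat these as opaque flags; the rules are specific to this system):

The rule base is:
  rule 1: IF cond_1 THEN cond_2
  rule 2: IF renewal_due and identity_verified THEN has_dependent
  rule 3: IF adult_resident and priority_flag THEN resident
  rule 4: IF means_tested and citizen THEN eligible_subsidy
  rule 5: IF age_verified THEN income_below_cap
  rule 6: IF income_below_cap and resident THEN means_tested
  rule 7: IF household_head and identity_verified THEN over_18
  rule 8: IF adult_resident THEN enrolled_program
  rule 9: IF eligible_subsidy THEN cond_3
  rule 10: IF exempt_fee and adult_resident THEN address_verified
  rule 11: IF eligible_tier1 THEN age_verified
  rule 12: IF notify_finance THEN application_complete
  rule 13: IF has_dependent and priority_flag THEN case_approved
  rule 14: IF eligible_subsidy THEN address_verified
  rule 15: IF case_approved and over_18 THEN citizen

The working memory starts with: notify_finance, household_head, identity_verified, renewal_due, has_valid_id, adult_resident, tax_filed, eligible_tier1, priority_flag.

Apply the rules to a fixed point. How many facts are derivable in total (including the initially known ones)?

Round 1 fires rule 2, rule 3, rule 7, rule 8, rule 11, rule 12, giving has_dependent, resident, over_18, enrolled_program, age_verified, application_complete.
Round 2 fires rule 5, rule 13, giving income_below_cap, case_approved.
Round 3 fires rule 6, rule 15, giving means_tested, citizen.
Round 4 fires rule 4, giving eligible_subsidy.
Round 5 fires rule 9, rule 14, giving cond_3, address_verified.
Closure: {address_verified, adult_resident, age_verified, application_complete, case_approved, citizen, cond_3, eligible_subsidy, eligible_tier1, enrolled_program, has_dependent, has_valid_id, household_head, identity_verified, income_below_cap, means_tested, notify_finance, over_18, priority_flag, renewal_due, resident, tax_filed} — 22 facts.

22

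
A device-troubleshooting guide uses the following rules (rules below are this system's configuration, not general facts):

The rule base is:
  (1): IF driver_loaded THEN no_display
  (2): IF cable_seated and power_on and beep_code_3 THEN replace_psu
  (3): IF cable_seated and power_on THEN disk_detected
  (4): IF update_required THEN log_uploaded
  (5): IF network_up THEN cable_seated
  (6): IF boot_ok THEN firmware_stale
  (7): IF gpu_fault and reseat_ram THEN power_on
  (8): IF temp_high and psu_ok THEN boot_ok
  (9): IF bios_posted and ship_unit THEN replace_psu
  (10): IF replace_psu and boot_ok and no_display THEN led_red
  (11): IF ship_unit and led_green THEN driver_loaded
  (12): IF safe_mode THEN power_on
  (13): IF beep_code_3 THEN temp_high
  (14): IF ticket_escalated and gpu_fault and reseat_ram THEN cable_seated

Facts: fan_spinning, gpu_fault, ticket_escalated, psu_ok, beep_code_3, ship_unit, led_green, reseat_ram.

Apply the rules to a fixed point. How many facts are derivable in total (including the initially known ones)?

Round 1: (7) [IF gpu_fault and reseat_ram THEN power_on]; (11) [IF ship_unit and led_green THEN driver_loaded]; (13) [IF beep_code_3 THEN temp_high]; (14) [IF ticket_escalated and gpu_fault and reseat_ram THEN cable_seated]. Adds power_on, driver_loaded, temp_high, cable_seated.
Round 2: (1) [IF driver_loaded THEN no_display]; (2) [IF cable_seated and power_on and beep_code_3 THEN replace_psu]; (3) [IF cable_seated and power_on THEN disk_detected]; (8) [IF temp_high and psu_ok THEN boot_ok]. Adds no_display, replace_psu, disk_detected, boot_ok.
Round 3: (6) [IF boot_ok THEN firmware_stale]; (10) [IF replace_psu and boot_ok and no_display THEN led_red]. Adds firmware_stale, led_red.
Closure: {beep_code_3, boot_ok, cable_seated, disk_detected, driver_loaded, fan_spinning, firmware_stale, gpu_fault, led_green, led_red, no_display, power_on, psu_ok, replace_psu, reseat_ram, ship_unit, temp_high, ticket_escalated} — 18 facts.

18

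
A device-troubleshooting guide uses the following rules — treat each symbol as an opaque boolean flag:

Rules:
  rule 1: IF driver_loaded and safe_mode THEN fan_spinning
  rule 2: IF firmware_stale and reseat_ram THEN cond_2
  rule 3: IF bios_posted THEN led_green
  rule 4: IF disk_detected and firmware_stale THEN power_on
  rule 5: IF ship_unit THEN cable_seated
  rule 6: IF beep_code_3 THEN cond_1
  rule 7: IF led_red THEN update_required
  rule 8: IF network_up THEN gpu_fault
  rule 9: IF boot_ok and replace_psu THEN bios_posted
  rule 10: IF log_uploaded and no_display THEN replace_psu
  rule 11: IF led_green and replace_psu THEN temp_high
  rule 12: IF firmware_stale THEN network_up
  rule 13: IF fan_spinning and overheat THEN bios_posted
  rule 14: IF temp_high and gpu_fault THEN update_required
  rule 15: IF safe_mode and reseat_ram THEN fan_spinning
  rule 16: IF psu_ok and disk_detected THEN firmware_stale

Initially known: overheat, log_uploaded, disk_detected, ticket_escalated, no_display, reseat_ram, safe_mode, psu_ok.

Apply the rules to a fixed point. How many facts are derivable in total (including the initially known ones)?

Round 1 — rule 10, rule 15, rule 16, derive replace_psu, fan_spinning, firmware_stale.
Round 2 — rule 2, rule 4, rule 12, rule 13, derive cond_2, power_on, network_up, bios_posted.
Round 3 — rule 3, rule 8, derive led_green, gpu_fault.
Round 4 — rule 11, derive temp_high.
Round 5 — rule 14, derive update_required.
Closure: {bios_posted, cond_2, disk_detected, fan_spinning, firmware_stale, gpu_fault, led_green, log_uploaded, network_up, no_display, overheat, power_on, psu_ok, replace_psu, reseat_ram, safe_mode, temp_high, ticket_escalated, update_required} — 19 facts.

19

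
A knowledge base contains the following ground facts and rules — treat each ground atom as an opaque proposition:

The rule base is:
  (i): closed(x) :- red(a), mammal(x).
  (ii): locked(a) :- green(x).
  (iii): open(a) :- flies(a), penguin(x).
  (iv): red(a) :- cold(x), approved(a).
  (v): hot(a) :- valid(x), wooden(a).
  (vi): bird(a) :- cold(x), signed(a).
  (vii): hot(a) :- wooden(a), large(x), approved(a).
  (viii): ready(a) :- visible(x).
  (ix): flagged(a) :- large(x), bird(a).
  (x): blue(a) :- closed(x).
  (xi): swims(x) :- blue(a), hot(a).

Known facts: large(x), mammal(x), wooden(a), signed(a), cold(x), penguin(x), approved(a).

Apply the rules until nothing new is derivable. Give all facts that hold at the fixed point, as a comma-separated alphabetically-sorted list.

approved(a), bird(a), blue(a), closed(x), cold(x), flagged(a), hot(a), large(x), mammal(x), penguin(x), red(a), signed(a), swims(x), wooden(a)

Round 1 fires (iv), (vi), (vii), giving red(a), bird(a), hot(a).
Round 2 fires (i), (ix), giving closed(x), flagged(a).
Round 3 fires (x), giving blue(a).
Round 4 fires (xi), giving swims(x).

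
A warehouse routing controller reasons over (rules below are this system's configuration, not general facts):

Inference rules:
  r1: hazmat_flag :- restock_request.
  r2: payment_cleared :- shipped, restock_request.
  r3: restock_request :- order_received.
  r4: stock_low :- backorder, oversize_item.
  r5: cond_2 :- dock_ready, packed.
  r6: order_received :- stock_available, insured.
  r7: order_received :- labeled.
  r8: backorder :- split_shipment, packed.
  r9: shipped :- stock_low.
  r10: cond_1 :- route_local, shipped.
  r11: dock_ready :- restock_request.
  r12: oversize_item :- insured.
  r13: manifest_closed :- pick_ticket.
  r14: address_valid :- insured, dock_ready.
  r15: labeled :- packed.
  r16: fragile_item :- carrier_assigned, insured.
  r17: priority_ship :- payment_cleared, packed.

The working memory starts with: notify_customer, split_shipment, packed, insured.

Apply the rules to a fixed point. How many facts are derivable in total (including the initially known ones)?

17

Round 1: r8 [backorder :- split_shipment, packed.]; r12 [oversize_item :- insured.]; r15 [labeled :- packed.]. New: backorder, oversize_item, labeled.
Round 2: r4 [stock_low :- backorder, oversize_item.]; r7 [order_received :- labeled.]. New: stock_low, order_received.
Round 3: r3 [restock_request :- order_received.]; r9 [shipped :- stock_low.]. New: restock_request, shipped.
Round 4: r1 [hazmat_flag :- restock_request.]; r2 [payment_cleared :- shipped, restock_request.]; r11 [dock_ready :- restock_request.]. New: hazmat_flag, payment_cleared, dock_ready.
Round 5: r5 [cond_2 :- dock_ready, packed.]; r14 [address_valid :- insured, dock_ready.]; r17 [priority_ship :- payment_cleared, packed.]. New: cond_2, address_valid, priority_ship.
Closure: {address_valid, backorder, cond_2, dock_ready, hazmat_flag, insured, labeled, notify_customer, order_received, oversize_item, packed, payment_cleared, priority_ship, restock_request, shipped, split_shipment, stock_low} — 17 facts.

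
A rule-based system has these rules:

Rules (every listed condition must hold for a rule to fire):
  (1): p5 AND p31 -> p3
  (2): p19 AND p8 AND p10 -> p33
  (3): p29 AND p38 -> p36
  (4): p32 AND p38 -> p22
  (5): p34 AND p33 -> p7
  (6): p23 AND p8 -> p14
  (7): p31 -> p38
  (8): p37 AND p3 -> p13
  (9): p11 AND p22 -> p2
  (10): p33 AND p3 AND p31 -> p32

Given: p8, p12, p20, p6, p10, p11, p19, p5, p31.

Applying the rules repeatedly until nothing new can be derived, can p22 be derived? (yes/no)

Round 1: (1) [p5 AND p31 -> p3]; (2) [p19 AND p8 AND p10 -> p33]; (7) [p31 -> p38]. Adds p3, p33, p38.
Round 2: (10) [p33 AND p3 AND p31 -> p32]. Adds p32.
Round 3: (4) [p32 AND p38 -> p22]. Adds p22.
Round 4: (9) [p11 AND p22 -> p2]. Adds p2.
p22 appears in round 3, so it is derivable.

yes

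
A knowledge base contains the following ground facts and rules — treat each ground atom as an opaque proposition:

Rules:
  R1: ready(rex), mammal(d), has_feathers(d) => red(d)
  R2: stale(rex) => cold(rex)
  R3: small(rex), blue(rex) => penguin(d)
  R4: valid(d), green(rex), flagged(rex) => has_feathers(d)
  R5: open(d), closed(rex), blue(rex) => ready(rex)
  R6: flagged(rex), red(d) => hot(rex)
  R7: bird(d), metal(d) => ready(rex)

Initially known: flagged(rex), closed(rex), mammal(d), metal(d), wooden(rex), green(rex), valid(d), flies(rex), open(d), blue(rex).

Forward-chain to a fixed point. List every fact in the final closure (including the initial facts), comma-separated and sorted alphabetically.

Round 1 fires R4, R5, giving has_feathers(d), ready(rex).
Round 2 fires R1, giving red(d).
Round 3 fires R6, giving hot(rex).

blue(rex), closed(rex), flagged(rex), flies(rex), green(rex), has_feathers(d), hot(rex), mammal(d), metal(d), open(d), ready(rex), red(d), valid(d), wooden(rex)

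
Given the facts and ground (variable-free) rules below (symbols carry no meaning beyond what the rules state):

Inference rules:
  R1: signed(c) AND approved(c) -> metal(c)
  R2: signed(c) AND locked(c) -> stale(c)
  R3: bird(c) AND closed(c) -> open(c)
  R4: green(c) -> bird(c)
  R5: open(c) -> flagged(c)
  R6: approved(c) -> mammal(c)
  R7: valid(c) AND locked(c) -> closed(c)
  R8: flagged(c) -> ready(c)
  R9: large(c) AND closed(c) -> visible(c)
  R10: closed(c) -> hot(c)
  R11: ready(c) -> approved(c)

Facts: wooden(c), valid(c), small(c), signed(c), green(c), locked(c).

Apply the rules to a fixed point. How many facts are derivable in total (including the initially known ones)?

16

Round 1: R2 [signed(c) AND locked(c) -> stale(c)]; R4 [green(c) -> bird(c)]; R7 [valid(c) AND locked(c) -> closed(c)]. Adds stale(c), bird(c), closed(c).
Round 2: R3 [bird(c) AND closed(c) -> open(c)]; R10 [closed(c) -> hot(c)]. Adds open(c), hot(c).
Round 3: R5 [open(c) -> flagged(c)]. Adds flagged(c).
Round 4: R8 [flagged(c) -> ready(c)]. Adds ready(c).
Round 5: R11 [ready(c) -> approved(c)]. Adds approved(c).
Round 6: R1 [signed(c) AND approved(c) -> metal(c)]; R6 [approved(c) -> mammal(c)]. Adds metal(c), mammal(c).
Closure: {approved(c), bird(c), closed(c), flagged(c), green(c), hot(c), locked(c), mammal(c), metal(c), open(c), ready(c), signed(c), small(c), stale(c), valid(c), wooden(c)} — 16 facts.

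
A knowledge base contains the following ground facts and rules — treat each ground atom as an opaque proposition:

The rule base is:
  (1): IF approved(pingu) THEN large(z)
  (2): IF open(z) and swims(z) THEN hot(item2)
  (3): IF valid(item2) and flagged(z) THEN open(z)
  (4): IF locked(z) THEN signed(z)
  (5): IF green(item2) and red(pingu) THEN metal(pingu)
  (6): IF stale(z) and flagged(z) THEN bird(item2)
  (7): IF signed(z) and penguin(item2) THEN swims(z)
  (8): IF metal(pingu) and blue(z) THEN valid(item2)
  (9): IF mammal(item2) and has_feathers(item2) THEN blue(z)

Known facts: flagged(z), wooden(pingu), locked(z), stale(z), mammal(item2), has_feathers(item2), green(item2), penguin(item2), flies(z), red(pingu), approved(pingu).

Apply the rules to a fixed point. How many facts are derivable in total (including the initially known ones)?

20

[1] (1) [IF approved(pingu) THEN large(z)]; (4) [IF locked(z) THEN signed(z)]; (5) [IF green(item2) and red(pingu) THEN metal(pingu)]; (6) [IF stale(z) and flagged(z) THEN bird(item2)]; (9) [IF mammal(item2) and has_feathers(item2) THEN blue(z)]. ⇒ new: large(z), signed(z), metal(pingu), bird(item2), blue(z).
[2] (7) [IF signed(z) and penguin(item2) THEN swims(z)]; (8) [IF metal(pingu) and blue(z) THEN valid(item2)]. ⇒ new: swims(z), valid(item2).
[3] (3) [IF valid(item2) and flagged(z) THEN open(z)]. ⇒ new: open(z).
[4] (2) [IF open(z) and swims(z) THEN hot(item2)]. ⇒ new: hot(item2).
Closure: {approved(pingu), bird(item2), blue(z), flagged(z), flies(z), green(item2), has_feathers(item2), hot(item2), large(z), locked(z), mammal(item2), metal(pingu), open(z), penguin(item2), red(pingu), signed(z), stale(z), swims(z), valid(item2), wooden(pingu)} — 20 facts.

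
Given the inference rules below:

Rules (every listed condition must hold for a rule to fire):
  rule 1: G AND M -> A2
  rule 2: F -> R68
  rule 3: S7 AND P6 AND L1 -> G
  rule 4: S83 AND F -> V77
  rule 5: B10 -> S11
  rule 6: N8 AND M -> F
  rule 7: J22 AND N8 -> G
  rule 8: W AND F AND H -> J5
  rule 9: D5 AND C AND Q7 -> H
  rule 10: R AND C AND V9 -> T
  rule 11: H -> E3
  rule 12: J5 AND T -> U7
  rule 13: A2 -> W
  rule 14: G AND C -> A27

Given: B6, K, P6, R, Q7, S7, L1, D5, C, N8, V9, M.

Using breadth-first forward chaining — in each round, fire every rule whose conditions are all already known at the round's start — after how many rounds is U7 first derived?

5

Round 1 fires rule 3, rule 6, rule 9, rule 10, giving G, F, H, T.
Round 2 fires rule 1, rule 2, rule 11, rule 14, giving A2, R68, E3, A27.
Round 3 fires rule 13, giving W.
Round 4 fires rule 8, giving J5.
Round 5 fires rule 12, giving U7.
U7 first appears in round 5.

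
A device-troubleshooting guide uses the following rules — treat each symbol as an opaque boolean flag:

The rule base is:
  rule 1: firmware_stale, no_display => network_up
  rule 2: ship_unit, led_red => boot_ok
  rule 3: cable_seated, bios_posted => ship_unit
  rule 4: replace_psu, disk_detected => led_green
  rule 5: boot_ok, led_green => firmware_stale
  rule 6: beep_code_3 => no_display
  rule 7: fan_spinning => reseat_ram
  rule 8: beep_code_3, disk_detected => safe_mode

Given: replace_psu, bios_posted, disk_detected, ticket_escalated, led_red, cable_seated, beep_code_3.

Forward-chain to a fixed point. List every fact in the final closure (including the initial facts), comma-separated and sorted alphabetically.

beep_code_3, bios_posted, boot_ok, cable_seated, disk_detected, firmware_stale, led_green, led_red, network_up, no_display, replace_psu, safe_mode, ship_unit, ticket_escalated

Round 1: rule 3 [cable_seated, bios_posted => ship_unit]; rule 4 [replace_psu, disk_detected => led_green]; rule 6 [beep_code_3 => no_display]; rule 8 [beep_code_3, disk_detected => safe_mode]. New: ship_unit, led_green, no_display, safe_mode.
Round 2: rule 2 [ship_unit, led_red => boot_ok]. New: boot_ok.
Round 3: rule 5 [boot_ok, led_green => firmware_stale]. New: firmware_stale.
Round 4: rule 1 [firmware_stale, no_display => network_up]. New: network_up.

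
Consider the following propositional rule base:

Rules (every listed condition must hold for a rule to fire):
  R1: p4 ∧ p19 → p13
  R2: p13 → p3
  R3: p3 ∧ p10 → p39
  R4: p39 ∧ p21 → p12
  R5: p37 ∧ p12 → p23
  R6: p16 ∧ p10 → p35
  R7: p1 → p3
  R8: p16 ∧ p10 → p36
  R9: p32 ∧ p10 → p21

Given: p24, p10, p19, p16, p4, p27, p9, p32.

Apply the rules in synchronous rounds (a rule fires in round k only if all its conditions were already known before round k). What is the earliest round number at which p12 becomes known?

4

Round 1 fires R1, R6, R8, R9, giving p13, p35, p36, p21.
Round 2 fires R2, giving p3.
Round 3 fires R3, giving p39.
Round 4 fires R4, giving p12.
p12 first appears in round 4.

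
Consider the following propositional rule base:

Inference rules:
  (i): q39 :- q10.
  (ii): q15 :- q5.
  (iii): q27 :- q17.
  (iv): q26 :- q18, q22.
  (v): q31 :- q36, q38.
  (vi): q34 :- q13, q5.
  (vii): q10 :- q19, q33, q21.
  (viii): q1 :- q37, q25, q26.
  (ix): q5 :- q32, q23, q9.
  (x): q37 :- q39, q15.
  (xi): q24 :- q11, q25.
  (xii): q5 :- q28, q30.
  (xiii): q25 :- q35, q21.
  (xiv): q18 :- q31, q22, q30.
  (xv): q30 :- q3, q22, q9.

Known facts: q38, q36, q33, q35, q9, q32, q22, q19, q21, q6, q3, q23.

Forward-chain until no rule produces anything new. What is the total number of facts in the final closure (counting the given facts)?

23

Round 1: (v) [q31 :- q36, q38.]; (vii) [q10 :- q19, q33, q21.]; (ix) [q5 :- q32, q23, q9.]; (xiii) [q25 :- q35, q21.]; (xv) [q30 :- q3, q22, q9.]. Adds q31, q10, q5, q25, q30.
Round 2: (i) [q39 :- q10.]; (ii) [q15 :- q5.]; (xiv) [q18 :- q31, q22, q30.]. Adds q39, q15, q18.
Round 3: (iv) [q26 :- q18, q22.]; (x) [q37 :- q39, q15.]. Adds q26, q37.
Round 4: (viii) [q1 :- q37, q25, q26.]. Adds q1.
Closure: {q1, q10, q15, q18, q19, q21, q22, q23, q25, q26, q3, q30, q31, q32, q33, q35, q36, q37, q38, q39, q5, q6, q9} — 23 facts.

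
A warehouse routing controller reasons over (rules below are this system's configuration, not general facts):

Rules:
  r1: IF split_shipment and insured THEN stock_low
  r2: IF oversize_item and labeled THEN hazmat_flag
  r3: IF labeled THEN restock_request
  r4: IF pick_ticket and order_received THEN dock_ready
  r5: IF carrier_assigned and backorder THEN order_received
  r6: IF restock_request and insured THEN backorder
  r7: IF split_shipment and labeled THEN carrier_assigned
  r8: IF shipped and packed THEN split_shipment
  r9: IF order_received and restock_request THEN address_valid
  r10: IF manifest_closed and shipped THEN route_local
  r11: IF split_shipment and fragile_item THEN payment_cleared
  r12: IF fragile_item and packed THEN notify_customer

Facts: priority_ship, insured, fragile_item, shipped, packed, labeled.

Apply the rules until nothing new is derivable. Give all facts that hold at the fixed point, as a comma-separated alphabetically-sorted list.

address_valid, backorder, carrier_assigned, fragile_item, insured, labeled, notify_customer, order_received, packed, payment_cleared, priority_ship, restock_request, shipped, split_shipment, stock_low

Round 1: r3 [IF labeled THEN restock_request]; r8 [IF shipped and packed THEN split_shipment]; r12 [IF fragile_item and packed THEN notify_customer]. Adds restock_request, split_shipment, notify_customer.
Round 2: r1 [IF split_shipment and insured THEN stock_low]; r6 [IF restock_request and insured THEN backorder]; r7 [IF split_shipment and labeled THEN carrier_assigned]; r11 [IF split_shipment and fragile_item THEN payment_cleared]. Adds stock_low, backorder, carrier_assigned, payment_cleared.
Round 3: r5 [IF carrier_assigned and backorder THEN order_received]. Adds order_received.
Round 4: r9 [IF order_received and restock_request THEN address_valid]. Adds address_valid.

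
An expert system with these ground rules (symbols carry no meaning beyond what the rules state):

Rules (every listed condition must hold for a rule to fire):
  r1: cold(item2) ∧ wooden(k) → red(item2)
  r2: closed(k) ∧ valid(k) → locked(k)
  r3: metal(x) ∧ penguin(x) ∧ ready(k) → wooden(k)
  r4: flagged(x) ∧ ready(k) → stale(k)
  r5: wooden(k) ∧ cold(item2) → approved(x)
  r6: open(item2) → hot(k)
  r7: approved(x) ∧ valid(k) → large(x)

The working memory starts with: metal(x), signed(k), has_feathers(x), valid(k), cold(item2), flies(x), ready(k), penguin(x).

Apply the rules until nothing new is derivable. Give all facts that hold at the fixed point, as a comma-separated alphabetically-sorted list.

approved(x), cold(item2), flies(x), has_feathers(x), large(x), metal(x), penguin(x), ready(k), red(item2), signed(k), valid(k), wooden(k)

Round 1 fires r3, giving wooden(k).
Round 2 fires r1, r5, giving red(item2), approved(x).
Round 3 fires r7, giving large(x).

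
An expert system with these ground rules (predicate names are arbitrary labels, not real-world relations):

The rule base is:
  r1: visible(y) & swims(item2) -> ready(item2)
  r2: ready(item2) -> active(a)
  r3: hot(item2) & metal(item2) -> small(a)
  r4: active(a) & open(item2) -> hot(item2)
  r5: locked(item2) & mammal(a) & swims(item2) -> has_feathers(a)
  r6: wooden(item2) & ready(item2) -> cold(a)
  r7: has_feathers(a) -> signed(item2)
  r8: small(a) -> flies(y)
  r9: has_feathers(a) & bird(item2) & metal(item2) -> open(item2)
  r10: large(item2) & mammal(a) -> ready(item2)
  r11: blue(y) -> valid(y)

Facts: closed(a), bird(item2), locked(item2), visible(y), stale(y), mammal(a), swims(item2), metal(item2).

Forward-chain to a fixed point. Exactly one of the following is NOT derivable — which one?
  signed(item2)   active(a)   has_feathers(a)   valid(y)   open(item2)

valid(y)

Round 1: r1 [visible(y) & swims(item2) -> ready(item2)]; r5 [locked(item2) & mammal(a) & swims(item2) -> has_feathers(a)]. Adds ready(item2), has_feathers(a).
Round 2: r2 [ready(item2) -> active(a)]; r7 [has_feathers(a) -> signed(item2)]; r9 [has_feathers(a) & bird(item2) & metal(item2) -> open(item2)]. Adds active(a), signed(item2), open(item2).
Round 3: r4 [active(a) & open(item2) -> hot(item2)]. Adds hot(item2).
Round 4: r3 [hot(item2) & metal(item2) -> small(a)]. Adds small(a).
Round 5: r8 [small(a) -> flies(y)]. Adds flies(y).
Derived: active(a) (round 2), signed(item2) (round 2), has_feathers(a) (round 1), open(item2) (round 2). valid(y) never appears in any round.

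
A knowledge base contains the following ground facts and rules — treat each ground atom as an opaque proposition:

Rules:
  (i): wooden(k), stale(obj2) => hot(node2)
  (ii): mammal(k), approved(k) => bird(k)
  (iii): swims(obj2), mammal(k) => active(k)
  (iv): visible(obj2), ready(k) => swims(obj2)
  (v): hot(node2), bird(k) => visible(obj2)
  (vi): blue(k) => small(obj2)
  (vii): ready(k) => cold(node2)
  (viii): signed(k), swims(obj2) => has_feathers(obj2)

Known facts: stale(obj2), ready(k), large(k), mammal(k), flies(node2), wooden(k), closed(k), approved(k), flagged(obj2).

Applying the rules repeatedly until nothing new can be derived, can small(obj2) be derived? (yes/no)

no

Round 1 — (i), (ii), (vii), derive hot(node2), bird(k), cold(node2).
Round 2 — (v), derive visible(obj2).
Round 3 — (iv), derive swims(obj2).
Round 4 — (iii), derive active(k).
Fixed point reached. small(obj2) is concluded only by (vi); (vi) needs blue(k) (never derived).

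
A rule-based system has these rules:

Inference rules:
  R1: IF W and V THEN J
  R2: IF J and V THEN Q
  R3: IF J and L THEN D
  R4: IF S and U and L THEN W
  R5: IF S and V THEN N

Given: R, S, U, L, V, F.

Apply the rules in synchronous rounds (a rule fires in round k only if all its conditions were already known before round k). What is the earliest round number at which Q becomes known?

3

[1] R4 [IF S and U and L THEN W]; R5 [IF S and V THEN N]. ⇒ new: W, N.
[2] R1 [IF W and V THEN J]. ⇒ new: J.
[3] R2 [IF J and V THEN Q]; R3 [IF J and L THEN D]. ⇒ new: Q, D.
Q first appears in round 3.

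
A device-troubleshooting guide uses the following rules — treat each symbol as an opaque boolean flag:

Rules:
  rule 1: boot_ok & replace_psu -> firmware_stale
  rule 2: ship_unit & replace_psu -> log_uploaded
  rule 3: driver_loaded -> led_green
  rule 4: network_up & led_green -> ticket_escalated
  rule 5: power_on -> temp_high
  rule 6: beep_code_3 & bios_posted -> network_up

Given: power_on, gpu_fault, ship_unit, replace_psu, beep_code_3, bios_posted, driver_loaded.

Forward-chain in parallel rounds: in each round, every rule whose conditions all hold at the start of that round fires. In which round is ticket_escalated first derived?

2

Round 1 — rule 2, rule 3, rule 5, rule 6, derive log_uploaded, led_green, temp_high, network_up.
Round 2 — rule 4, derive ticket_escalated.
ticket_escalated first appears in round 2.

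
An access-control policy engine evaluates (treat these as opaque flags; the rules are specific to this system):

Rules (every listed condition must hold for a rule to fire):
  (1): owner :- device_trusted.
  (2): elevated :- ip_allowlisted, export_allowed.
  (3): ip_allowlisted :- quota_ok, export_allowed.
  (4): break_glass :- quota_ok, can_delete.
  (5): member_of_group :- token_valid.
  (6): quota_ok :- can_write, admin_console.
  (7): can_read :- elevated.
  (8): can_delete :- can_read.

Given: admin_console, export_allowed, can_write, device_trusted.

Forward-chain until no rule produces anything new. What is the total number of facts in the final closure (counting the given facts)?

11

Round 1: (1) [owner :- device_trusted.]; (6) [quota_ok :- can_write, admin_console.]. New: owner, quota_ok.
Round 2: (3) [ip_allowlisted :- quota_ok, export_allowed.]. New: ip_allowlisted.
Round 3: (2) [elevated :- ip_allowlisted, export_allowed.]. New: elevated.
Round 4: (7) [can_read :- elevated.]. New: can_read.
Round 5: (8) [can_delete :- can_read.]. New: can_delete.
Round 6: (4) [break_glass :- quota_ok, can_delete.]. New: break_glass.
Closure: {admin_console, break_glass, can_delete, can_read, can_write, device_trusted, elevated, export_allowed, ip_allowlisted, owner, quota_ok} — 11 facts.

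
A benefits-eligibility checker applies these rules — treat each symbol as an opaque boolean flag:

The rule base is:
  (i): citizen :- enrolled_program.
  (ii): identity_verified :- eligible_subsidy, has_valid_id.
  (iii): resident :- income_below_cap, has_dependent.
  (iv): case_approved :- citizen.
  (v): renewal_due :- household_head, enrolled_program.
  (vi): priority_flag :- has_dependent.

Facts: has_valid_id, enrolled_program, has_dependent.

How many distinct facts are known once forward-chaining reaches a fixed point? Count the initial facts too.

6

Round 1 fires (i), (vi), giving citizen, priority_flag.
Round 2 fires (iv), giving case_approved.
Closure: {case_approved, citizen, enrolled_program, has_dependent, has_valid_id, priority_flag} — 6 facts.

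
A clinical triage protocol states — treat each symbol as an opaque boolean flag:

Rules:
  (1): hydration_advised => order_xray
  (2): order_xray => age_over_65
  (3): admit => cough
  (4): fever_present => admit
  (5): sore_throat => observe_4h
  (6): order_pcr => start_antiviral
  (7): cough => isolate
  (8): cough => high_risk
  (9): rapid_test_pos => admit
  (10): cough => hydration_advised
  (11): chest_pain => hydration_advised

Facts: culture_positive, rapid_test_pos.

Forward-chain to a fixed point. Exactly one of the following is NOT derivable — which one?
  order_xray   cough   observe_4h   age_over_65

observe_4h

Round 1 fires (9), giving admit.
Round 2 fires (3), giving cough.
Round 3 fires (7), (8), (10), giving isolate, high_risk, hydration_advised.
Round 4 fires (1), giving order_xray.
Round 5 fires (2), giving age_over_65.
Derived: order_xray (round 4), cough (round 2), age_over_65 (round 5). observe_4h never appears in any round.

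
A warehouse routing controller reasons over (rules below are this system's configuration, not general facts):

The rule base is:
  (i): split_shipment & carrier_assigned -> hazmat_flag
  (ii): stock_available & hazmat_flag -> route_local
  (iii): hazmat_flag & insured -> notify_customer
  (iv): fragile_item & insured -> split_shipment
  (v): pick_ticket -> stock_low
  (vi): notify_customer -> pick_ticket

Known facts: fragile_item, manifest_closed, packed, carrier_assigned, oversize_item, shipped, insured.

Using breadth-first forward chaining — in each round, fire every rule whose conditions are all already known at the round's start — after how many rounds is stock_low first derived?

Round 1: (iv) [fragile_item & insured -> split_shipment]. Adds split_shipment.
Round 2: (i) [split_shipment & carrier_assigned -> hazmat_flag]. Adds hazmat_flag.
Round 3: (iii) [hazmat_flag & insured -> notify_customer]. Adds notify_customer.
Round 4: (vi) [notify_customer -> pick_ticket]. Adds pick_ticket.
Round 5: (v) [pick_ticket -> stock_low]. Adds stock_low.
stock_low first appears in round 5.

5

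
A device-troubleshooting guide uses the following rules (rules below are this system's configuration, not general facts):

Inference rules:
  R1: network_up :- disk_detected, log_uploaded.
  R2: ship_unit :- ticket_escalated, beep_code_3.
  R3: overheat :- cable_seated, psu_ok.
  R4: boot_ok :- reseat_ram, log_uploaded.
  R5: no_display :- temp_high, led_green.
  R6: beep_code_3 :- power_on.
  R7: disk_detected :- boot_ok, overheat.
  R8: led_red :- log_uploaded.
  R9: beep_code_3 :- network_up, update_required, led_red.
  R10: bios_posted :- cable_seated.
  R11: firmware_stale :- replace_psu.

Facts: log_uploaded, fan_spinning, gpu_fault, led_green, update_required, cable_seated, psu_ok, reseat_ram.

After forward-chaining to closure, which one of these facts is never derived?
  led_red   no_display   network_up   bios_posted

Round 1 fires R3, R4, R8, R10, giving overheat, boot_ok, led_red, bios_posted.
Round 2 fires R7, giving disk_detected.
Round 3 fires R1, giving network_up.
Round 4 fires R9, giving beep_code_3.
Derived: led_red (round 1), bios_posted (round 1), network_up (round 3). no_display never appears in any round.

no_display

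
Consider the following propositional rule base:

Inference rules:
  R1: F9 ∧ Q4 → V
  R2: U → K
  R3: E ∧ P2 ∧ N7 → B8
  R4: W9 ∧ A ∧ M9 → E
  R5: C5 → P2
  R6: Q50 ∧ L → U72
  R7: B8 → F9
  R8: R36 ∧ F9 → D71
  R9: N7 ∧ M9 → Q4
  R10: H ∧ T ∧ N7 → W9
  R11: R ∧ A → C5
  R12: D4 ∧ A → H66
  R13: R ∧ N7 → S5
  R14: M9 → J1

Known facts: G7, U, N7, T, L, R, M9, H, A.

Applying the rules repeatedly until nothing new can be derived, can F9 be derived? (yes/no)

Round 1 fires R2, R9, R10, R11, R13, R14, giving K, Q4, W9, C5, S5, J1.
Round 2 fires R4, R5, giving E, P2.
Round 3 fires R3, giving B8.
Round 4 fires R7, giving F9.
Round 5 fires R1, giving V.
F9 appears in round 4, so it is derivable.

yes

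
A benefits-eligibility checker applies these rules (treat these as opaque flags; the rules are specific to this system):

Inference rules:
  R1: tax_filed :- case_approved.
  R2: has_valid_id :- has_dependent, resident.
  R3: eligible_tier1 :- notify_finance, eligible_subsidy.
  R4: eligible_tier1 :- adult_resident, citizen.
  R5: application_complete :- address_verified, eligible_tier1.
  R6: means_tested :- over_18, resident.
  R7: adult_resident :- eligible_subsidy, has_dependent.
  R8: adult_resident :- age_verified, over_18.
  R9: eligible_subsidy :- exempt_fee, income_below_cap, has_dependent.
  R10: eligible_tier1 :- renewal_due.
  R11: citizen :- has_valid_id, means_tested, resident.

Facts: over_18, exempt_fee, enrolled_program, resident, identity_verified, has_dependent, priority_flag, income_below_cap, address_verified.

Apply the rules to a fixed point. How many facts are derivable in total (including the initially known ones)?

16

Round 1 fires R2, R6, R9, giving has_valid_id, means_tested, eligible_subsidy.
Round 2 fires R7, R11, giving adult_resident, citizen.
Round 3 fires R4, giving eligible_tier1.
Round 4 fires R5, giving application_complete.
Closure: {address_verified, adult_resident, application_complete, citizen, eligible_subsidy, eligible_tier1, enrolled_program, exempt_fee, has_dependent, has_valid_id, identity_verified, income_below_cap, means_tested, over_18, priority_flag, resident} — 16 facts.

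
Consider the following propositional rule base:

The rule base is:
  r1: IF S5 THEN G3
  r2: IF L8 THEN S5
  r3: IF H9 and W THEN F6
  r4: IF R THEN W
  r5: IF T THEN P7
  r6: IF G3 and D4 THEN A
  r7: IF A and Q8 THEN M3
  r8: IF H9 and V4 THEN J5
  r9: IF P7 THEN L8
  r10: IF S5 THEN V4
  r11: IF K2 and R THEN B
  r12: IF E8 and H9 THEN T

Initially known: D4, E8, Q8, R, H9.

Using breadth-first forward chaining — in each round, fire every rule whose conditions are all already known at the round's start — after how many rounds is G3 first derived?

Round 1 — r4, r12, derive W, T.
Round 2 — r3, r5, derive F6, P7.
Round 3 — r9, derive L8.
Round 4 — r2, derive S5.
Round 5 — r1, r10, derive G3, V4.
G3 first appears in round 5.

5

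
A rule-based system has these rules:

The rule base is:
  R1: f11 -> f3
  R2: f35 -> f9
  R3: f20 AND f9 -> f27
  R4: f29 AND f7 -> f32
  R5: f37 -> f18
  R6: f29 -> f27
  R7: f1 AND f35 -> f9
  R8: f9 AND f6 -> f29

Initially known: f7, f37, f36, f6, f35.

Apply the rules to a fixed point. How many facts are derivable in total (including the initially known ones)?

10

[1] R2 [f35 -> f9]; R5 [f37 -> f18]. ⇒ new: f9, f18.
[2] R8 [f9 AND f6 -> f29]. ⇒ new: f29.
[3] R4 [f29 AND f7 -> f32]; R6 [f29 -> f27]. ⇒ new: f32, f27.
Closure: {f18, f27, f29, f32, f35, f36, f37, f6, f7, f9} — 10 facts.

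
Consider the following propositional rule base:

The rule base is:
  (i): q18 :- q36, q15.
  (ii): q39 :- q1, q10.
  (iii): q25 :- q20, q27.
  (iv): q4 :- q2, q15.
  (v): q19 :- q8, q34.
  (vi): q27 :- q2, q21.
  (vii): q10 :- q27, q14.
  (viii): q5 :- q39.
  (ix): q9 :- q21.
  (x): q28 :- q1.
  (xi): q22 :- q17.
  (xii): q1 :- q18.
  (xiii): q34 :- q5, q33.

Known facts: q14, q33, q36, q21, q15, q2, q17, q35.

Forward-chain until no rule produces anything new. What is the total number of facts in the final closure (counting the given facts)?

Round 1 fires (i), (iv), (vi), (ix), (xi), giving q18, q4, q27, q9, q22.
Round 2 fires (vii), (xii), giving q10, q1.
Round 3 fires (ii), (x), giving q39, q28.
Round 4 fires (viii), giving q5.
Round 5 fires (xiii), giving q34.
Closure: {q1, q10, q14, q15, q17, q18, q2, q21, q22, q27, q28, q33, q34, q35, q36, q39, q4, q5, q9} — 19 facts.

19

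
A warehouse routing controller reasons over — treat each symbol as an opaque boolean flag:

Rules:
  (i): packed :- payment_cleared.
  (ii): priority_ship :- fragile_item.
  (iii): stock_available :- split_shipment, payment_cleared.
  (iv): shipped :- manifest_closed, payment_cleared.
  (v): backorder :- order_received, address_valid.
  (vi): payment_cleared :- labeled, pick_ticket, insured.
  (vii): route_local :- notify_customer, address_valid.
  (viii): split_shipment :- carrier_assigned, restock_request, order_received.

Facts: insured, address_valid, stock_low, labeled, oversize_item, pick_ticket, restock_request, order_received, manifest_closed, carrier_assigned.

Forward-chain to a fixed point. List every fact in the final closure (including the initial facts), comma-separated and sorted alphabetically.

address_valid, backorder, carrier_assigned, insured, labeled, manifest_closed, order_received, oversize_item, packed, payment_cleared, pick_ticket, restock_request, shipped, split_shipment, stock_available, stock_low

Round 1 — (v), (vi), (viii), derive backorder, payment_cleared, split_shipment.
Round 2 — (i), (iii), (iv), derive packed, stock_available, shipped.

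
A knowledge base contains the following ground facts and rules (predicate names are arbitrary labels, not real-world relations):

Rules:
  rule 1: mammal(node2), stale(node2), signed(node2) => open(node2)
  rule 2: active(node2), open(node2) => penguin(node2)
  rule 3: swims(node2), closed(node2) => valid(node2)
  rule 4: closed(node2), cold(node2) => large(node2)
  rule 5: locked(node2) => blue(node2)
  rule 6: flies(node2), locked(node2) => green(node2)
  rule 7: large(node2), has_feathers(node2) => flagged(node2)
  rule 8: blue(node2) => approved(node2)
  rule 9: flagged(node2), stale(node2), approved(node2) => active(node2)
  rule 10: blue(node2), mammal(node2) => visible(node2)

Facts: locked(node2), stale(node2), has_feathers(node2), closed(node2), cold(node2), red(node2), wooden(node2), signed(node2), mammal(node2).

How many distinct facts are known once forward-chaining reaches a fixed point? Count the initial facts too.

17

Round 1 fires rule 1, rule 4, rule 5, giving open(node2), large(node2), blue(node2).
Round 2 fires rule 7, rule 8, rule 10, giving flagged(node2), approved(node2), visible(node2).
Round 3 fires rule 9, giving active(node2).
Round 4 fires rule 2, giving penguin(node2).
Closure: {active(node2), approved(node2), blue(node2), closed(node2), cold(node2), flagged(node2), has_feathers(node2), large(node2), locked(node2), mammal(node2), open(node2), penguin(node2), red(node2), signed(node2), stale(node2), visible(node2), wooden(node2)} — 17 facts.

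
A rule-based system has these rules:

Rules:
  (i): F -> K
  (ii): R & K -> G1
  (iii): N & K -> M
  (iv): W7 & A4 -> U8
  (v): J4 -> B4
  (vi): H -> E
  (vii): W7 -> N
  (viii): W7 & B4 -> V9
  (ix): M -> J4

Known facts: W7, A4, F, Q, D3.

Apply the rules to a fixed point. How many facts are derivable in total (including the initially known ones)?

12

Round 1 fires (i), (iv), (vii), giving K, U8, N.
Round 2 fires (iii), giving M.
Round 3 fires (ix), giving J4.
Round 4 fires (v), giving B4.
Round 5 fires (viii), giving V9.
Closure: {A4, B4, D3, F, J4, K, M, N, Q, U8, V9, W7} — 12 facts.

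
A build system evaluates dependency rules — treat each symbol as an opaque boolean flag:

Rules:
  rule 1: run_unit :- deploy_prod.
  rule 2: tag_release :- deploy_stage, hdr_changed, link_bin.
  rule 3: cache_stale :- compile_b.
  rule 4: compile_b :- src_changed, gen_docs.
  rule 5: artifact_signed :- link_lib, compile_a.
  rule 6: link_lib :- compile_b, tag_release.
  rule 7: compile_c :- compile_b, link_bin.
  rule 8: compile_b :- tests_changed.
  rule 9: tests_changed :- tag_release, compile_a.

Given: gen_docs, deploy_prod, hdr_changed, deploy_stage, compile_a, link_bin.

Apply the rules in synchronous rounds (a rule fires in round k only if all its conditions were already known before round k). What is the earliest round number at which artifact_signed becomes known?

Round 1 fires rule 1, rule 2, giving run_unit, tag_release.
Round 2 fires rule 9, giving tests_changed.
Round 3 fires rule 8, giving compile_b.
Round 4 fires rule 3, rule 6, rule 7, giving cache_stale, link_lib, compile_c.
Round 5 fires rule 5, giving artifact_signed.
artifact_signed first appears in round 5.

5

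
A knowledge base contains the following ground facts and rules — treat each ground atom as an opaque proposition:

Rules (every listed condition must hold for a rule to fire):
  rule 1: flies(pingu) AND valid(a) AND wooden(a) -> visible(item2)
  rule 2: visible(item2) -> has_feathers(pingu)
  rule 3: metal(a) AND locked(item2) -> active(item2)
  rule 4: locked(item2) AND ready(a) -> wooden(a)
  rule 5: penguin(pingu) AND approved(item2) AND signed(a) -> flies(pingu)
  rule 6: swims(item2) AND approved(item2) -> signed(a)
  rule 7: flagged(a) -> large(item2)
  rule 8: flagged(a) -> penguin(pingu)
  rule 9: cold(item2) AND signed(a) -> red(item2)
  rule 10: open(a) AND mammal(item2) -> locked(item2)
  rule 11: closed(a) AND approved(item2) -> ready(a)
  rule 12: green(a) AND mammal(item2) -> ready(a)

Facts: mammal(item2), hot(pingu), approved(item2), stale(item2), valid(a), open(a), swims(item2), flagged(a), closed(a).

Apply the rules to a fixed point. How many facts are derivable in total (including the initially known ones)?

[1] rule 6 [swims(item2) AND approved(item2) -> signed(a)]; rule 7 [flagged(a) -> large(item2)]; rule 8 [flagged(a) -> penguin(pingu)]; rule 10 [open(a) AND mammal(item2) -> locked(item2)]; rule 11 [closed(a) AND approved(item2) -> ready(a)]. ⇒ new: signed(a), large(item2), penguin(pingu), locked(item2), ready(a).
[2] rule 4 [locked(item2) AND ready(a) -> wooden(a)]; rule 5 [penguin(pingu) AND approved(item2) AND signed(a) -> flies(pingu)]. ⇒ new: wooden(a), flies(pingu).
[3] rule 1 [flies(pingu) AND valid(a) AND wooden(a) -> visible(item2)]. ⇒ new: visible(item2).
[4] rule 2 [visible(item2) -> has_feathers(pingu)]. ⇒ new: has_feathers(pingu).
Closure: {approved(item2), closed(a), flagged(a), flies(pingu), has_feathers(pingu), hot(pingu), large(item2), locked(item2), mammal(item2), open(a), penguin(pingu), ready(a), signed(a), stale(item2), swims(item2), valid(a), visible(item2), wooden(a)} — 18 facts.

18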